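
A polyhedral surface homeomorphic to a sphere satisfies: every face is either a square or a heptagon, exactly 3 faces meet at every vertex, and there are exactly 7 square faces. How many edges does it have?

Let x be the number of heptagons; then F = 7 + x.
Edge–face incidences: 2E = 4·7 + 7·x = 28 + 7x.
Every vertex has degree 3, so 3V = 2E.
Euler: V − E + F = 2 ⇒ (2E)/3 − E + (7 + x) = 2.
Multiply by 6: 2·(2E) − 3·(2E) + 6·(7 + x) = 12, i.e. 42 + 6x − (28 + 7x) = 12.
Collecting terms: −x + 14 = 12, so −x = −2, so x = 2.
Then 2E = 28 + 7·2 = 42, so E = 21, V = 2E/3 = 14, F = 7 + 2 = 9.

21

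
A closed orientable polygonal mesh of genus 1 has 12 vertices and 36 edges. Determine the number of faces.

For a closed orientable surface of genus 1, χ = 2 − 2·1 = 0.
F = 0 − V + E = 0 − 12 + 36 = 24.

24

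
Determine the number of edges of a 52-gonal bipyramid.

A bipyramid over an n-gon has 2n triangular faces and n + 2 vertices: V = 52 + 2 = 54, E = 3·52 = 156, F = 2·52 = 104.

156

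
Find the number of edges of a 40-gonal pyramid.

80

A pyramid on an n-gon base has one n-gon and n triangles: V = 40 + 1 = 41, E = 2·40 = 80, F = 40 + 1 = 41.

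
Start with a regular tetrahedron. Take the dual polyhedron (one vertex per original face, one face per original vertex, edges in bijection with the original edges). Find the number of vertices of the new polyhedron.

The base solid has V = 4, E = 6, F = 4.
The dual swaps V and F and preserves E: V′ = F = 4, E′ = E = 6, F′ = V = 4.

4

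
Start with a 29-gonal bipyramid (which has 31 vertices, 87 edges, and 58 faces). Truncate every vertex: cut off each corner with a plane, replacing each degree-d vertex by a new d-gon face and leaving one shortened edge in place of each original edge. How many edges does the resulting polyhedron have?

261

Truncation replaces each original edge-end by a new vertex, so V′ = 2E = 174.
Each original edge survives, and each old vertex of degree d contributes d new edges; summing degrees gives Σd = 2E, so E′ = E + 2E = 3E = 261.
Each original face survives and each original vertex becomes one new face: F′ = F + V = 89.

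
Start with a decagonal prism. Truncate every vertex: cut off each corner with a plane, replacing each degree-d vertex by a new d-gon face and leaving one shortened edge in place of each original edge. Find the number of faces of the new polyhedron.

The base solid has V = 20, E = 30, F = 12.
Truncation replaces each original edge-end by a new vertex, so V′ = 2E = 60.
Each original edge survives, and each old vertex of degree d contributes d new edges; summing degrees gives Σd = 2E, so E′ = E + 2E = 3E = 90.
Each original face survives and each original vertex becomes one new face: F′ = F + V = 32.

32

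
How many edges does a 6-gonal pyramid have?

12

A pyramid on an n-gon base has one n-gon and n triangles: V = 6 + 1 = 7, E = 2·6 = 12, F = 6 + 1 = 7.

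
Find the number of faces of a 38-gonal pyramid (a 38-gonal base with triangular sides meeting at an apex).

39

A pyramid on an n-gon base has one n-gon and n triangles: V = 38 + 1 = 39, E = 2·38 = 76, F = 38 + 1 = 39.
Check: V − E + F = 39 − 76 + 39 = 2.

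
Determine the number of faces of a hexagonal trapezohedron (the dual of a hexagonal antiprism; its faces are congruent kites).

The n-trapezohedron (dual of the n-antiprism) has V = 2·6 + 2 = 14, E = 4·6 = 24, F = 2·6 = 12.
Check: V − E + F = 14 − 24 + 12 = 2.

12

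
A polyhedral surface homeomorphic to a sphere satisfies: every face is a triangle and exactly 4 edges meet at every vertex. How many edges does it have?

12

Each face has 3 edges and each edge borders two faces, so 2E = 3F.
Each vertex has degree 4, so 4V = 2E and hence V = 3F/4.
Euler: V − E + F = 2 ⇒ (3F/4) − (3F/2) + F = 2.
Multiply by 8: (6 − 12 + 8)F = 16, i.e. 2F = 16.
So F = 8, E = 3·8/2 = 12, V = 3·8/4 = 6.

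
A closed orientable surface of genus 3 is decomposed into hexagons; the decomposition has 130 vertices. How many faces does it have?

χ = 2 − 2·3 = -4, and every face is a hexagon so 6F = 2E.
V − E + F = -4 with E = 6F/2 gives 130 − (6/2 − 1)·F = -4, so F = 67 and E = 201.

67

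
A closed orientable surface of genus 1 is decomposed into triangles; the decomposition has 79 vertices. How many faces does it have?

158

χ = 2 − 2·1 = 0, and every face is a triangle so 3F = 2E.
V − E + F = 0 with E = 3F/2 gives 79 − (3/2 − 1)·F = 0, so F = 158 and E = 237.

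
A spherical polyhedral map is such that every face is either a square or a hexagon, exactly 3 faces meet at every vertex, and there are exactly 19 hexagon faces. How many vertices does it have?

Let x be the number of squares; then F = 19 + x.
Edge–face incidences: 2E = 6·19 + 4·x = 114 + 4x.
Every vertex has degree 3, so 3V = 2E.
Euler: V − E + F = 2 ⇒ (2E)/3 − E + (19 + x) = 2.
Multiply by 6: 2·(2E) − 3·(2E) + 6·(19 + x) = 12, i.e. 114 + 6x − (114 + 4x) = 12.
Collecting terms: 2x = 12, so x = 6.
Then 2E = 114 + 4·6 = 138, so E = 69, V = 2E/3 = 46, F = 19 + 6 = 25.

46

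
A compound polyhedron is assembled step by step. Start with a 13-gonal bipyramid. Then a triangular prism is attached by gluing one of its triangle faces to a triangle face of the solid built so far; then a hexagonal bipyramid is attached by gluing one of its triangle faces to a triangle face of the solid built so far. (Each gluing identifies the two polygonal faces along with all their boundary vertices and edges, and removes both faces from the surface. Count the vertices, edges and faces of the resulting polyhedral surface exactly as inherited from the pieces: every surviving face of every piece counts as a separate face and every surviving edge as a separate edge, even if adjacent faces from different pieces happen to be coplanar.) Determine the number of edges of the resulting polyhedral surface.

60

A 13-gonal bipyramid: V=15, E=39, F=26.
Attach a triangular prism (V=6, E=9, F=5) along a 3-gon: merge 3 vertices and 3 edges, delete both glued faces → V=18, E=45, F=29.
Attach a hexagonal bipyramid (V=8, E=18, F=12) along a 3-gon: merge 3 vertices and 3 edges, delete both glued faces → V=23, E=60, F=39.
Check: V − E + F = 23 − 60 + 39 = 2.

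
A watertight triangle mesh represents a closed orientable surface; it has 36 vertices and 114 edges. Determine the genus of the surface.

2

Every face is a triangle and each edge borders two faces, so 3F = 2·114, giving F = 76.
χ = V − E + F = 36 − 114 + 76 = -2.
For a closed orientable surface χ = 2 − 2g, so g = (2 − (-2))/2 = 2.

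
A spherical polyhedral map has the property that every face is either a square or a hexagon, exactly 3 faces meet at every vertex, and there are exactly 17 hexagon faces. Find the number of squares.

Let x be the number of squares; then F = 17 + x.
Edge–face incidences: 2E = 6·17 + 4·x = 102 + 4x.
Every vertex has degree 3, so 3V = 2E.
Euler: V − E + F = 2 ⇒ (2E)/3 − E + (17 + x) = 2.
Multiply by 6: 2·(2E) − 3·(2E) + 6·(17 + x) = 12, i.e. 102 + 6x − (102 + 4x) = 12.
Collecting terms: 2x = 12, so x = 6.
Then 2E = 102 + 4·6 = 126, so E = 63, V = 2E/3 = 42, F = 17 + 6 = 23.

6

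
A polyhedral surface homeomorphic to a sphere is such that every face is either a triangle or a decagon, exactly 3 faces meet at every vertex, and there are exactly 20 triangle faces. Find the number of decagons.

12

Let x be the number of decagons; then F = 20 + x.
Edge–face incidences: 2E = 3·20 + 10·x = 60 + 10x.
Every vertex has degree 3, so 3V = 2E.
Euler: V − E + F = 2 ⇒ (2E)/3 − E + (20 + x) = 2.
Multiply by 6: 2·(2E) − 3·(2E) + 6·(20 + x) = 12, i.e. 120 + 6x − (60 + 10x) = 12.
Collecting terms: −4x + 60 = 12, so −4x = −48, so x = 12.
Then 2E = 60 + 10·12 = 180, so E = 90, V = 2E/3 = 60, F = 20 + 12 = 32.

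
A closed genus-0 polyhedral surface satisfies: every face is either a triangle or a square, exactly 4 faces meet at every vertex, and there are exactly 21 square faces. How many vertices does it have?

Let x be the number of triangles; then F = 21 + x.
Edge–face incidences: 2E = 4·21 + 3·x = 84 + 3x.
Every vertex has degree 4, so 4V = 2E.
Euler: V − E + F = 2 ⇒ (2E)/4 − E + (21 + x) = 2.
Multiply by 8: 2·(2E) − 4·(2E) + 8·(21 + x) = 16, i.e. 168 + 8x − 2·(84 + 3x) = 16.
Collecting terms: 2x = 16, so x = 8.
Then 2E = 84 + 3·8 = 108, so E = 54, V = 2E/4 = 27, F = 21 + 8 = 29.

27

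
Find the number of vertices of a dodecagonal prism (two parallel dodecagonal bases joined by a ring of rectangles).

24

A prism on an n-gon has two n-gon bases and n rectangular sides: V = 2·12 = 24, E = 3·12 = 36, F = 12 + 2 = 14.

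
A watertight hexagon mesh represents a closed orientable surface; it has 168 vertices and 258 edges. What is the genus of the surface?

3

Every face is a hexagon and each edge borders two faces, so 6F = 2·258, giving F = 86.
χ = V − E + F = 168 − 258 + 86 = -4.
For a closed orientable surface χ = 2 − 2g, so g = (2 − (-4))/2 = 3.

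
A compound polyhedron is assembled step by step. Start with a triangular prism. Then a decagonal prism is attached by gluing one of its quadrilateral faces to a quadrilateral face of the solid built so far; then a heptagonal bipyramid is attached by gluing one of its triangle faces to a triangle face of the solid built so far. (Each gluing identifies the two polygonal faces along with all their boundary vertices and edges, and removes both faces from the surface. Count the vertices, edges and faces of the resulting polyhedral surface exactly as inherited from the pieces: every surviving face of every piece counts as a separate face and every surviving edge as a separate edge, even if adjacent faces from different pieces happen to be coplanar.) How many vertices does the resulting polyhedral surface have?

28

A triangular prism: V=6, E=9, F=5.
Attach a decagonal prism (V=20, E=30, F=12) along a 4-gon: merge 4 vertices and 4 edges, delete both glued faces → V=22, E=35, F=15.
Attach a heptagonal bipyramid (V=9, E=21, F=14) along a 3-gon: merge 3 vertices and 3 edges, delete both glued faces → V=28, E=53, F=27.
Check: V − E + F = 28 − 53 + 27 = 2.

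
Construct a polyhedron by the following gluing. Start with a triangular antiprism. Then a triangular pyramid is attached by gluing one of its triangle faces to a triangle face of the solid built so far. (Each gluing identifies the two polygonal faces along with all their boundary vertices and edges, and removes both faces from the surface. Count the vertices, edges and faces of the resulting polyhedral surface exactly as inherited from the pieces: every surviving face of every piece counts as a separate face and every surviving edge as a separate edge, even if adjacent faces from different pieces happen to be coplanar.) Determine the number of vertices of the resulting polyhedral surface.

7

A triangular antiprism: V=6, E=12, F=8.
Attach a triangular pyramid (V=4, E=6, F=4) along a 3-gon: merge 3 vertices and 3 edges, delete both glued faces → V=7, E=15, F=10.
Check: V − E + F = 7 − 15 + 10 = 2.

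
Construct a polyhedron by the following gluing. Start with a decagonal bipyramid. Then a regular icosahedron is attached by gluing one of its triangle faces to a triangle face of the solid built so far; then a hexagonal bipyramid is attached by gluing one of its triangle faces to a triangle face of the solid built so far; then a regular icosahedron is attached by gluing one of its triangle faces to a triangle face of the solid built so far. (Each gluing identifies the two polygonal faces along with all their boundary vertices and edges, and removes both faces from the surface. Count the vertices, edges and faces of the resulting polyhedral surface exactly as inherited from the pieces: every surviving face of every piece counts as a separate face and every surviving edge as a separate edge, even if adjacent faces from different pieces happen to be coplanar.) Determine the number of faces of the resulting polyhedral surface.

66

A decagonal bipyramid: V=12, E=30, F=20.
Attach a regular icosahedron (V=12, E=30, F=20) along a 3-gon: merge 3 vertices and 3 edges, delete both glued faces → V=21, E=57, F=38.
Attach a hexagonal bipyramid (V=8, E=18, F=12) along a 3-gon: merge 3 vertices and 3 edges, delete both glued faces → V=26, E=72, F=48.
Attach a regular icosahedron (V=12, E=30, F=20) along a 3-gon: merge 3 vertices and 3 edges, delete both glued faces → V=35, E=99, F=66.
Check: V − E + F = 35 − 99 + 66 = 2.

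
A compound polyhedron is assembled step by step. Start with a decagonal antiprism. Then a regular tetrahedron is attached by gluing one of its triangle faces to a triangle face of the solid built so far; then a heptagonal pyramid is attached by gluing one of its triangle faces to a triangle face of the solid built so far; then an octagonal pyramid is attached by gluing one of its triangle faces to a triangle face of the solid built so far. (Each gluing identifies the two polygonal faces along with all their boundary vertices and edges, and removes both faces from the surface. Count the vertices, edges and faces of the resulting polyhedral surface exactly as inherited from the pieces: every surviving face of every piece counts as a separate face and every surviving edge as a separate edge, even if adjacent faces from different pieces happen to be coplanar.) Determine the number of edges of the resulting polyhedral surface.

A decagonal antiprism: V=20, E=40, F=22.
Attach a regular tetrahedron (V=4, E=6, F=4) along a 3-gon: merge 3 vertices and 3 edges, delete both glued faces → V=21, E=43, F=24.
Attach a heptagonal pyramid (V=8, E=14, F=8) along a 3-gon: merge 3 vertices and 3 edges, delete both glued faces → V=26, E=54, F=30.
Attach an octagonal pyramid (V=9, E=16, F=9) along a 3-gon: merge 3 vertices and 3 edges, delete both glued faces → V=32, E=67, F=37.
Check: V − E + F = 32 − 67 + 37 = 2.

67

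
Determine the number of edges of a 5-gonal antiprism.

An antiprism on an n-gon has two n-gon caps and 2n triangles: V = 2·5 = 10, E = 4·5 = 20, F = 2·5 + 2 = 12.

20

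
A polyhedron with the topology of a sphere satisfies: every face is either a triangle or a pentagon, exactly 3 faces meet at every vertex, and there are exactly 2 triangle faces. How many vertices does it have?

Let x be the number of pentagons; then F = 2 + x.
Edge–face incidences: 2E = 3·2 + 5·x = 6 + 5x.
Every vertex has degree 3, so 3V = 2E.
Euler: V − E + F = 2 ⇒ (2E)/3 − E + (2 + x) = 2.
Multiply by 6: 2·(2E) − 3·(2E) + 6·(2 + x) = 12, i.e. 12 + 6x − (6 + 5x) = 12.
Collecting terms: x + 6 = 12, so x = 6.
Then 2E = 6 + 5·6 = 36, so E = 18, V = 2E/3 = 12, F = 2 + 6 = 8.

12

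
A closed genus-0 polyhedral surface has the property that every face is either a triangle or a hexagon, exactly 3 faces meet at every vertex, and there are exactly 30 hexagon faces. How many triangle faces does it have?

4

Let x be the number of triangles; then F = 30 + x.
Edge–face incidences: 2E = 6·30 + 3·x = 180 + 3x.
Every vertex has degree 3, so 3V = 2E.
Euler: V − E + F = 2 ⇒ (2E)/3 − E + (30 + x) = 2.
Multiply by 6: 2·(2E) − 3·(2E) + 6·(30 + x) = 12, i.e. 180 + 6x − (180 + 3x) = 12.
Collecting terms: 3x = 12, so x = 4.
Then 2E = 180 + 3·4 = 192, so E = 96, V = 2E/3 = 64, F = 30 + 4 = 34.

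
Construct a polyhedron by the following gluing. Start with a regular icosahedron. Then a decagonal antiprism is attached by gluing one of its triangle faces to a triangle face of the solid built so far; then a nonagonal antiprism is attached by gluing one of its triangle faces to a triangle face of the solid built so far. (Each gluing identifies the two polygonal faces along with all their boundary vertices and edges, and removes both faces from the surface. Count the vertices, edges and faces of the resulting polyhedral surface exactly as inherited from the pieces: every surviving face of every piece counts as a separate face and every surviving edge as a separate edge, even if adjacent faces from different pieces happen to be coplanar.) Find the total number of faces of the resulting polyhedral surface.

58

A regular icosahedron: V=12, E=30, F=20.
Attach a decagonal antiprism (V=20, E=40, F=22) along a 3-gon: merge 3 vertices and 3 edges, delete both glued faces → V=29, E=67, F=40.
Attach a nonagonal antiprism (V=18, E=36, F=20) along a 3-gon: merge 3 vertices and 3 edges, delete both glued faces → V=44, E=100, F=58.
Check: V − E + F = 44 − 100 + 58 = 2.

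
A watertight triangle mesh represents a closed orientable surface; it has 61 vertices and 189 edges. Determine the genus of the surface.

2

Every face is a triangle and each edge borders two faces, so 3F = 2·189, giving F = 126.
χ = V − E + F = 61 − 189 + 126 = -2.
For a closed orientable surface χ = 2 − 2g, so g = (2 − (-2))/2 = 2.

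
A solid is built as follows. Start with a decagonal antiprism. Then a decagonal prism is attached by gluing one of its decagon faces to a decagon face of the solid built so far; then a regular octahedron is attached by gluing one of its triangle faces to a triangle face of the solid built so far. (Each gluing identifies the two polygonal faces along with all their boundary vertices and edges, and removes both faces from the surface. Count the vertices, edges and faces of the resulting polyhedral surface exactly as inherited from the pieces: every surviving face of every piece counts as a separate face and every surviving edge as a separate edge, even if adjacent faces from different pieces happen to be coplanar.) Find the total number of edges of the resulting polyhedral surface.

A decagonal antiprism: V=20, E=40, F=22.
Attach a decagonal prism (V=20, E=30, F=12) along a 10-gon: merge 10 vertices and 10 edges, delete both glued faces → V=30, E=60, F=32.
Attach a regular octahedron (V=6, E=12, F=8) along a 3-gon: merge 3 vertices and 3 edges, delete both glued faces → V=33, E=69, F=38.
Check: V − E + F = 33 − 69 + 38 = 2.

69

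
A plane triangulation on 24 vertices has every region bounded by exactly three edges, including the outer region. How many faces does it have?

44

In a plane triangulation 3F = 2E and V − E + F = 2, so F = 2V − 4 = 2·24 − 4 = 44.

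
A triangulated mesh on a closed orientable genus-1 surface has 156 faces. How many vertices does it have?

χ = 2 − 2·1 = 0, and every face is a triangle so 3F = 2E.
E = 3·156/2 = 234. Then V = 0 + E − F = 0 + 234 − 156 = 78.

78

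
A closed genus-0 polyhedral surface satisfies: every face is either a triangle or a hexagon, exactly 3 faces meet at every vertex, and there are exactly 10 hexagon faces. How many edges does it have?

Let x be the number of triangles; then F = 10 + x.
Edge–face incidences: 2E = 6·10 + 3·x = 60 + 3x.
Every vertex has degree 3, so 3V = 2E.
Euler: V − E + F = 2 ⇒ (2E)/3 − E + (10 + x) = 2.
Multiply by 6: 2·(2E) − 3·(2E) + 6·(10 + x) = 12, i.e. 60 + 6x − (60 + 3x) = 12.
Collecting terms: 3x = 12, so x = 4.
Then 2E = 60 + 3·4 = 72, so E = 36, V = 2E/3 = 24, F = 10 + 4 = 14.

36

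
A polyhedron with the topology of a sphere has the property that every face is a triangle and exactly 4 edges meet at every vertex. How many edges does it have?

12

Each face has 3 edges and each edge borders two faces, so 2E = 3F.
Each vertex has degree 4, so 4V = 2E and hence V = 3F/4.
Euler: V − E + F = 2 ⇒ (3F/4) − (3F/2) + F = 2.
Multiply by 8: (6 − 12 + 8)F = 16, i.e. 2F = 16.
So F = 8, E = 3·8/2 = 12, V = 3·8/4 = 6.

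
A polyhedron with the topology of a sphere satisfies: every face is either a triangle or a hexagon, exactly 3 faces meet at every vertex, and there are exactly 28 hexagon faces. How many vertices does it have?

60

Let x be the number of triangles; then F = 28 + x.
Edge–face incidences: 2E = 6·28 + 3·x = 168 + 3x.
Every vertex has degree 3, so 3V = 2E.
Euler: V − E + F = 2 ⇒ (2E)/3 − E + (28 + x) = 2.
Multiply by 6: 2·(2E) − 3·(2E) + 6·(28 + x) = 12, i.e. 168 + 6x − (168 + 3x) = 12.
Collecting terms: 3x = 12, so x = 4.
Then 2E = 168 + 3·4 = 180, so E = 90, V = 2E/3 = 60, F = 28 + 4 = 32.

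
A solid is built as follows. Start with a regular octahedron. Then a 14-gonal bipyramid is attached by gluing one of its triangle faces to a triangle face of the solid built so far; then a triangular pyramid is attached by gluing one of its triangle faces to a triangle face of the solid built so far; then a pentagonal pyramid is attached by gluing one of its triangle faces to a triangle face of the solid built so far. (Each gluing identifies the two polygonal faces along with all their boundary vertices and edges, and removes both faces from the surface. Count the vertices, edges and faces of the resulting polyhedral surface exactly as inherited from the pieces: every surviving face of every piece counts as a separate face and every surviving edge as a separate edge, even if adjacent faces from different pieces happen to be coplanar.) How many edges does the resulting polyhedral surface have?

A regular octahedron: V=6, E=12, F=8.
Attach a 14-gonal bipyramid (V=16, E=42, F=28) along a 3-gon: merge 3 vertices and 3 edges, delete both glued faces → V=19, E=51, F=34.
Attach a triangular pyramid (V=4, E=6, F=4) along a 3-gon: merge 3 vertices and 3 edges, delete both glued faces → V=20, E=54, F=36.
Attach a pentagonal pyramid (V=6, E=10, F=6) along a 3-gon: merge 3 vertices and 3 edges, delete both glued faces → V=23, E=61, F=40.
Check: V − E + F = 23 − 61 + 40 = 2.

61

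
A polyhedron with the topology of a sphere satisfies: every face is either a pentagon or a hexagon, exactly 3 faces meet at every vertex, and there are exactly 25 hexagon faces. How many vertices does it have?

70

Let x be the number of pentagons; then F = 25 + x.
Edge–face incidences: 2E = 6·25 + 5·x = 150 + 5x.
Every vertex has degree 3, so 3V = 2E.
Euler: V − E + F = 2 ⇒ (2E)/3 − E + (25 + x) = 2.
Multiply by 6: 2·(2E) − 3·(2E) + 6·(25 + x) = 12, i.e. 150 + 6x − (150 + 5x) = 12.
Collecting terms: x = 12.
Then 2E = 150 + 5·12 = 210, so E = 105, V = 2E/3 = 70, F = 25 + 12 = 37.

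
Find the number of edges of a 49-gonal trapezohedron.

196

The n-trapezohedron (dual of the n-antiprism) has V = 2·49 + 2 = 100, E = 4·49 = 196, F = 2·49 = 98.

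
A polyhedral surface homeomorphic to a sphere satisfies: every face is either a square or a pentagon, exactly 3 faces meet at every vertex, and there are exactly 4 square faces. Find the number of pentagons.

4

Let x be the number of pentagons; then F = 4 + x.
Edge–face incidences: 2E = 4·4 + 5·x = 16 + 5x.
Every vertex has degree 3, so 3V = 2E.
Euler: V − E + F = 2 ⇒ (2E)/3 − E + (4 + x) = 2.
Multiply by 6: 2·(2E) − 3·(2E) + 6·(4 + x) = 12, i.e. 24 + 6x − (16 + 5x) = 12.
Collecting terms: x + 8 = 12, so x = 4.
Then 2E = 16 + 5·4 = 36, so E = 18, V = 2E/3 = 12, F = 4 + 4 = 8.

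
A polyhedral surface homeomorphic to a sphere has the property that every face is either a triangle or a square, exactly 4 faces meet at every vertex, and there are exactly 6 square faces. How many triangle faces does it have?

8

Let x be the number of triangles; then F = 6 + x.
Edge–face incidences: 2E = 4·6 + 3·x = 24 + 3x.
Every vertex has degree 4, so 4V = 2E.
Euler: V − E + F = 2 ⇒ (2E)/4 − E + (6 + x) = 2.
Multiply by 8: 2·(2E) − 4·(2E) + 8·(6 + x) = 16, i.e. 48 + 8x − 2·(24 + 3x) = 16.
Collecting terms: 2x = 16, so x = 8.
Then 2E = 24 + 3·8 = 48, so E = 24, V = 2E/4 = 12, F = 6 + 8 = 14.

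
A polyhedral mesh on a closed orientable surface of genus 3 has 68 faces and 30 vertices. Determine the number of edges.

For a closed orientable surface of genus 3, χ = 2 − 2·3 = -4.
E = V + F − (-4) = 30 + 68 − (-4) = 102.

102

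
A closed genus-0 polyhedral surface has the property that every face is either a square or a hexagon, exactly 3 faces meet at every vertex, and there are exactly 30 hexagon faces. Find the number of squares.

Let x be the number of squares; then F = 30 + x.
Edge–face incidences: 2E = 6·30 + 4·x = 180 + 4x.
Every vertex has degree 3, so 3V = 2E.
Euler: V − E + F = 2 ⇒ (2E)/3 − E + (30 + x) = 2.
Multiply by 6: 2·(2E) − 3·(2E) + 6·(30 + x) = 12, i.e. 180 + 6x − (180 + 4x) = 12.
Collecting terms: 2x = 12, so x = 6.
Then 2E = 180 + 4·6 = 204, so E = 102, V = 2E/3 = 68, F = 30 + 6 = 36.

6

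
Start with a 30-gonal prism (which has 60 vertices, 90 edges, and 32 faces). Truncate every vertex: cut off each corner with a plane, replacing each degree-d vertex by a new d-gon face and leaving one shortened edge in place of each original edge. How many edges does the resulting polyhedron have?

270

Truncation replaces each original edge-end by a new vertex, so V′ = 2E = 180.
Each original edge survives, and each old vertex of degree d contributes d new edges; summing degrees gives Σd = 2E, so E′ = E + 2E = 3E = 270.
Each original face survives and each original vertex becomes one new face: F′ = F + V = 92.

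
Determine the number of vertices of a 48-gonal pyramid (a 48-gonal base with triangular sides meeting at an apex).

A pyramid on an n-gon base has one n-gon and n triangles: V = 48 + 1 = 49, E = 2·48 = 96, F = 48 + 1 = 49.

49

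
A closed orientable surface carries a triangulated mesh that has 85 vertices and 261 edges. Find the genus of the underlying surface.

Every face is a triangle and each edge borders two faces, so 3F = 2·261, giving F = 174.
χ = V − E + F = 85 − 261 + 174 = -2.
For a closed orientable surface χ = 2 − 2g, so g = (2 − (-2))/2 = 2.

2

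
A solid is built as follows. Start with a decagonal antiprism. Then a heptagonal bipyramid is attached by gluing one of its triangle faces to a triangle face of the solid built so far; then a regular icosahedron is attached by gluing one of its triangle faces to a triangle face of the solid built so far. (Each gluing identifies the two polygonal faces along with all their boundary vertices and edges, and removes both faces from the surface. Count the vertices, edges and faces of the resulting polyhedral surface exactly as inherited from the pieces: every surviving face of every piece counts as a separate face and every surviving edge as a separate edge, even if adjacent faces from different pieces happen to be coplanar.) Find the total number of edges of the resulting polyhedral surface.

A decagonal antiprism: V=20, E=40, F=22.
Attach a heptagonal bipyramid (V=9, E=21, F=14) along a 3-gon: merge 3 vertices and 3 edges, delete both glued faces → V=26, E=58, F=34.
Attach a regular icosahedron (V=12, E=30, F=20) along a 3-gon: merge 3 vertices and 3 edges, delete both glued faces → V=35, E=85, F=52.
Check: V − E + F = 35 − 85 + 52 = 2.

85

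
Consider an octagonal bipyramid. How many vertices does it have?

10

A bipyramid over an n-gon has 2n triangular faces and n + 2 vertices: V = 8 + 2 = 10, E = 3·8 = 24, F = 2·8 = 16.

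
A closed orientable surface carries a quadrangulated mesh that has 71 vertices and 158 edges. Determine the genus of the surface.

Every face is a square and each edge borders two faces, so 4F = 2·158, giving F = 79.
χ = V − E + F = 71 − 158 + 79 = -8.
For a closed orientable surface χ = 2 − 2g, so g = (2 − (-8))/2 = 5.

5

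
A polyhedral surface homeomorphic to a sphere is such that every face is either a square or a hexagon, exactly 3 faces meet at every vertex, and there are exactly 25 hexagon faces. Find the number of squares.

Let x be the number of squares; then F = 25 + x.
Edge–face incidences: 2E = 6·25 + 4·x = 150 + 4x.
Every vertex has degree 3, so 3V = 2E.
Euler: V − E + F = 2 ⇒ (2E)/3 − E + (25 + x) = 2.
Multiply by 6: 2·(2E) − 3·(2E) + 6·(25 + x) = 12, i.e. 150 + 6x − (150 + 4x) = 12.
Collecting terms: 2x = 12, so x = 6.
Then 2E = 150 + 4·6 = 174, so E = 87, V = 2E/3 = 58, F = 25 + 6 = 31.

6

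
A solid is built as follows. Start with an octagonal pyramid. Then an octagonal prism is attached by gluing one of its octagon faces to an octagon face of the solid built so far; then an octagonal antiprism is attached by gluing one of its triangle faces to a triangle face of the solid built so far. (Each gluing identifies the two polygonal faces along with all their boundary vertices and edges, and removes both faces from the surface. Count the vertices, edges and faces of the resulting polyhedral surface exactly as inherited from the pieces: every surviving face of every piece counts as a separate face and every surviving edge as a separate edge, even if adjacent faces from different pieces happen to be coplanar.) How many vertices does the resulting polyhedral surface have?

An octagonal pyramid: V=9, E=16, F=9.
Attach an octagonal prism (V=16, E=24, F=10) along an 8-gon: merge 8 vertices and 8 edges, delete both glued faces → V=17, E=32, F=17.
Attach an octagonal antiprism (V=16, E=32, F=18) along a 3-gon: merge 3 vertices and 3 edges, delete both glued faces → V=30, E=61, F=33.
Check: V − E + F = 30 − 61 + 33 = 2.

30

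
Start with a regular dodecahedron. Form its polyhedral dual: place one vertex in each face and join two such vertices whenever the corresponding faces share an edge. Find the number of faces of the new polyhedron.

The base solid has V = 20, E = 30, F = 12.
The dual swaps V and F and preserves E: V′ = F = 12, E′ = E = 30, F′ = V = 20.

20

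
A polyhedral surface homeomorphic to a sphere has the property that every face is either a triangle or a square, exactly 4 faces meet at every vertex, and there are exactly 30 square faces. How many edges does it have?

Let x be the number of triangles; then F = 30 + x.
Edge–face incidences: 2E = 4·30 + 3·x = 120 + 3x.
Every vertex has degree 4, so 4V = 2E.
Euler: V − E + F = 2 ⇒ (2E)/4 − E + (30 + x) = 2.
Multiply by 8: 2·(2E) − 4·(2E) + 8·(30 + x) = 16, i.e. 240 + 8x − 2·(120 + 3x) = 16.
Collecting terms: 2x = 16, so x = 8.
Then 2E = 120 + 3·8 = 144, so E = 72, V = 2E/4 = 36, F = 30 + 8 = 38.

72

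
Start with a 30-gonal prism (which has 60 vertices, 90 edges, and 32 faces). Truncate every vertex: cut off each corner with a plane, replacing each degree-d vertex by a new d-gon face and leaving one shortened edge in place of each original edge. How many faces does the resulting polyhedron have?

Truncation replaces each original edge-end by a new vertex, so V′ = 2E = 180.
Each original edge survives, and each old vertex of degree d contributes d new edges; summing degrees gives Σd = 2E, so E′ = E + 2E = 3E = 270.
Each original face survives and each original vertex becomes one new face: F′ = F + V = 92.

92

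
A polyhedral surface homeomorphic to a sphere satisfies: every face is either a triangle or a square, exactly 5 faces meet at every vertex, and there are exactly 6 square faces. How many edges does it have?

60

Let x be the number of triangles; then F = 6 + x.
Edge–face incidences: 2E = 4·6 + 3·x = 24 + 3x.
Every vertex has degree 5, so 5V = 2E.
Euler: V − E + F = 2 ⇒ (2E)/5 − E + (6 + x) = 2.
Multiply by 10: 2·(2E) − 5·(2E) + 10·(6 + x) = 20, i.e. 60 + 10x − 3·(24 + 3x) = 20.
Collecting terms: x − 12 = 20, so x = 32.
Then 2E = 24 + 3·32 = 120, so E = 60, V = 2E/5 = 24, F = 6 + 32 = 38.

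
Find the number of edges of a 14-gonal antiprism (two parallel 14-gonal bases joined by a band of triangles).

56

An antiprism on an n-gon has two n-gon caps and 2n triangles: V = 2·14 = 28, E = 4·14 = 56, F = 2·14 + 2 = 30.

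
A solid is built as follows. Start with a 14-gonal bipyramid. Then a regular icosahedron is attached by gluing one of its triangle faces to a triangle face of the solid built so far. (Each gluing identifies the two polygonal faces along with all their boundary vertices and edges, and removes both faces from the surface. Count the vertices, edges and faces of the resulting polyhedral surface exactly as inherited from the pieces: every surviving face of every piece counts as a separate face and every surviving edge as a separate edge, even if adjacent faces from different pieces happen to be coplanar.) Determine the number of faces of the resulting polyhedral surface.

A 14-gonal bipyramid: V=16, E=42, F=28.
Attach a regular icosahedron (V=12, E=30, F=20) along a 3-gon: merge 3 vertices and 3 edges, delete both glued faces → V=25, E=69, F=46.
Check: V − E + F = 25 − 69 + 46 = 2.

46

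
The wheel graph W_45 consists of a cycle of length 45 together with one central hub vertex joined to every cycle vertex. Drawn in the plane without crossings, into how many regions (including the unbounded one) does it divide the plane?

46

W_45 has V = 45 + 1 = 46 vertices and E = 2·45 = 90 edges.
By Euler's formula F = 2 − V + E = 2 − 46 + 90 = 46.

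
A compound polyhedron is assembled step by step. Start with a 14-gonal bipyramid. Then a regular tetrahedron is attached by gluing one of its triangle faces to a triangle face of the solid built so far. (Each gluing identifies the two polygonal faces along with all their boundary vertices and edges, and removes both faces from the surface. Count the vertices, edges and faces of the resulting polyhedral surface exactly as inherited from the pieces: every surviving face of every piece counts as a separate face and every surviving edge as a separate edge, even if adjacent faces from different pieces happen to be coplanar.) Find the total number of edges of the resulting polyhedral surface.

A 14-gonal bipyramid: V=16, E=42, F=28.
Attach a regular tetrahedron (V=4, E=6, F=4) along a 3-gon: merge 3 vertices and 3 edges, delete both glued faces → V=17, E=45, F=30.
Check: V − E + F = 17 − 45 + 30 = 2.

45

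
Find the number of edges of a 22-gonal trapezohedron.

88

The n-trapezohedron (dual of the n-antiprism) has V = 2·22 + 2 = 46, E = 4·22 = 88, F = 2·22 = 44.
Check: V − E + F = 46 − 88 + 44 = 2.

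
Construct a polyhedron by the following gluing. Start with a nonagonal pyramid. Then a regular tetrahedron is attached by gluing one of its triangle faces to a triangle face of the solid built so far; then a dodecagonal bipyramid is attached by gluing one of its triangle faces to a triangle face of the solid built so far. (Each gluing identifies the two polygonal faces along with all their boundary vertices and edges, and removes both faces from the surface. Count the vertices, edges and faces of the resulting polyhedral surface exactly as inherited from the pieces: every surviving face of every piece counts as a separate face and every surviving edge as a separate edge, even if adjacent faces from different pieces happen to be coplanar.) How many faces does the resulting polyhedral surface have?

34

A nonagonal pyramid: V=10, E=18, F=10.
Attach a regular tetrahedron (V=4, E=6, F=4) along a 3-gon: merge 3 vertices and 3 edges, delete both glued faces → V=11, E=21, F=12.
Attach a dodecagonal bipyramid (V=14, E=36, F=24) along a 3-gon: merge 3 vertices and 3 edges, delete both glued faces → V=22, E=54, F=34.
Check: V − E + F = 22 − 54 + 34 = 2.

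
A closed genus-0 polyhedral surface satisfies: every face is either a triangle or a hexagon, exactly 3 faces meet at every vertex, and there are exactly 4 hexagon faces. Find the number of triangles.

4

Let x be the number of triangles; then F = 4 + x.
Edge–face incidences: 2E = 6·4 + 3·x = 24 + 3x.
Every vertex has degree 3, so 3V = 2E.
Euler: V − E + F = 2 ⇒ (2E)/3 − E + (4 + x) = 2.
Multiply by 6: 2·(2E) − 3·(2E) + 6·(4 + x) = 12, i.e. 24 + 6x − (24 + 3x) = 12.
Collecting terms: 3x = 12, so x = 4.
Then 2E = 24 + 3·4 = 36, so E = 18, V = 2E/3 = 12, F = 4 + 4 = 8.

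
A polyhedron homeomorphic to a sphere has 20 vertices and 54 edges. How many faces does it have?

Here V − E + F = 2.
F = 2 − V + E = 2 − 20 + 54 = 36.

36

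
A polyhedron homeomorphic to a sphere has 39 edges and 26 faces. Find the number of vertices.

15

Here V − E + F = 2.
V = 2 + E − F = 2 + 39 − 26 = 15.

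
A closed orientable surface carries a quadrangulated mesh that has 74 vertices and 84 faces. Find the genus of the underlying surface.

6

Every face is a square, so 2E = 4·84 = 336, giving E = 168.
χ = V − E + F = 74 − 168 + 84 = -10.
For a closed orientable surface χ = 2 − 2g, so g = (2 − (-10))/2 = 6.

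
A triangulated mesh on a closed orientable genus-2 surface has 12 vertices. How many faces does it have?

χ = 2 − 2·2 = -2, and every face is a triangle so 3F = 2E.
V − E + F = -2 with E = 3F/2 gives 12 − (3/2 − 1)·F = -2, so F = 28 and E = 42.

28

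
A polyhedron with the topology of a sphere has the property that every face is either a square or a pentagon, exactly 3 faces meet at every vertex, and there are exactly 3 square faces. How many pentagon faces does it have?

6

Let x be the number of pentagons; then F = 3 + x.
Edge–face incidences: 2E = 4·3 + 5·x = 12 + 5x.
Every vertex has degree 3, so 3V = 2E.
Euler: V − E + F = 2 ⇒ (2E)/3 − E + (3 + x) = 2.
Multiply by 6: 2·(2E) − 3·(2E) + 6·(3 + x) = 12, i.e. 18 + 6x − (12 + 5x) = 12.
Collecting terms: x + 6 = 12, so x = 6.
Then 2E = 12 + 5·6 = 42, so E = 21, V = 2E/3 = 14, F = 3 + 6 = 9.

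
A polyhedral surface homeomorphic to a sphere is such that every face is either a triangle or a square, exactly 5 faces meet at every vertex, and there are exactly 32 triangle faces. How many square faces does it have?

6

Let x be the number of squares; then F = 32 + x.
Edge–face incidences: 2E = 3·32 + 4·x = 96 + 4x.
Every vertex has degree 5, so 5V = 2E.
Euler: V − E + F = 2 ⇒ (2E)/5 − E + (32 + x) = 2.
Multiply by 10: 2·(2E) − 5·(2E) + 10·(32 + x) = 20, i.e. 320 + 10x − 3·(96 + 4x) = 20.
Collecting terms: −2x + 32 = 20, so −2x = −12, so x = 6.
Then 2E = 96 + 4·6 = 120, so E = 60, V = 2E/5 = 24, F = 32 + 6 = 38.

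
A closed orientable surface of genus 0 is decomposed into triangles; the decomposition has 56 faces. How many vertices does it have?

χ = 2 − 2·0 = 2, and every face is a triangle so 3F = 2E.
E = 3·56/2 = 84. Then V = 2 + E − F = 2 + 84 − 56 = 30.

30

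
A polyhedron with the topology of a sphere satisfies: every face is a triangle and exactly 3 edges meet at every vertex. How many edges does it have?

Each face has 3 edges and each edge borders two faces, so 2E = 3F.
Each vertex has degree 3, so 3V = 2E and hence V = 3F/3.
Euler: V − E + F = 2 ⇒ (3F/3) − (3F/2) + F = 2.
Multiply by 6: (6 − 9 + 6)F = 12, i.e. 3F = 12.
So F = 4, E = 3·4/2 = 6, V = 3·4/3 = 4.

6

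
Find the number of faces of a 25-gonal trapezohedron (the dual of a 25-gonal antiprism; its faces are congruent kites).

50

The n-trapezohedron (dual of the n-antiprism) has V = 2·25 + 2 = 52, E = 4·25 = 100, F = 2·25 = 50.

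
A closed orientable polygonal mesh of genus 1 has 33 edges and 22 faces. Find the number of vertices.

11

For a closed orientable surface of genus 1, χ = 2 − 2·1 = 0.
V = 0 + E − F = 0 + 33 − 22 = 11.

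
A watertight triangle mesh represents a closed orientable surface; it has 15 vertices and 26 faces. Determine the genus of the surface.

Every face is a triangle, so 2E = 3·26 = 78, giving E = 39.
χ = V − E + F = 15 − 39 + 26 = 2.
For a closed orientable surface χ = 2 − 2g, so g = (2 − (2))/2 = 0.

0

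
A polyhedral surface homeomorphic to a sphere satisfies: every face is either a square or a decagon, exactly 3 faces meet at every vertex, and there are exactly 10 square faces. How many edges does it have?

30

Let x be the number of decagons; then F = 10 + x.
Edge–face incidences: 2E = 4·10 + 10·x = 40 + 10x.
Every vertex has degree 3, so 3V = 2E.
Euler: V − E + F = 2 ⇒ (2E)/3 − E + (10 + x) = 2.
Multiply by 6: 2·(2E) − 3·(2E) + 6·(10 + x) = 12, i.e. 60 + 6x − (40 + 10x) = 12.
Collecting terms: −4x + 20 = 12, so −4x = −8, so x = 2.
Then 2E = 40 + 10·2 = 60, so E = 30, V = 2E/3 = 20, F = 10 + 2 = 12.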